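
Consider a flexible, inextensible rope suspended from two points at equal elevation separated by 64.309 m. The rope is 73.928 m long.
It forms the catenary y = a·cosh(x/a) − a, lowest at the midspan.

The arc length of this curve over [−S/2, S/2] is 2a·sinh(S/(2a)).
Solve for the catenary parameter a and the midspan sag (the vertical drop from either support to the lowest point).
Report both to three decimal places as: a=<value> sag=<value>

seed: a₀ = √(S³/(24(L−S))) = √(64.309³/(24·9.619)) = 33.941970
iter 1: u=0.947337  f(a)=+4.410e-01  f'(a)=-6.193e-01  a ← 33.941970 − (+4.410e-01/-6.193e-01) = 34.653993
iter 2: u=0.927873  f(a)=+1.426e-02  f'(a)=-5.799e-01  a ← 34.653993 − (+1.426e-02/-5.799e-01) = 34.678582
iter 3: u=0.927215  f(a)=+1.601e-05  f'(a)=-5.785e-01  a ← 34.678582 − (+1.601e-05/-5.785e-01) = 34.678610
iter 4: u=0.927214  f(a)=+2.022e-11  f'(a)=-5.785e-01  a ← 34.678610 − (+2.022e-11/-5.785e-01) = 34.678610
iter 5: u=0.927214  f(a)=+2.842e-14  f'(a)=-5.785e-01  a ← 34.678610 − (+2.842e-14/-5.785e-01) = 34.678610
converged: |Δa| < 1e-12 after 5 iterations
sag = a·(cosh(S/(2a)) − 1) = 34.678610·(cosh(0.927214) − 1) = 16.006134
T_max/T_min = cosh(S/(2a)) = 1.461556

a=34.679 sag=16.006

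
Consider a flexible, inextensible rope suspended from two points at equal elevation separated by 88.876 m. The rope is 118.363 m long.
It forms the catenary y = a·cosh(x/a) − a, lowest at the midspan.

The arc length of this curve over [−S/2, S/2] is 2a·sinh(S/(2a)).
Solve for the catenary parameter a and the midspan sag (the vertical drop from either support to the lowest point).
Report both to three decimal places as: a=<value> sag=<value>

seed: a₀ = √(S³/(24(L−S))) = √(88.876³/(24·29.487)) = 31.496031
iter 1: u=1.410908  f(a)=+3.078e+00  f'(a)=-2.273e+00  a ← 31.496031 − (+3.078e+00/-2.273e+00) = 32.850370
iter 2: u=1.352740  f(a)=+2.097e-01  f'(a)=-1.973e+00  a ← 32.850370 − (+2.097e-01/-1.973e+00) = 32.956655
iter 3: u=1.348377  f(a)=+1.130e-03  f'(a)=-1.951e+00  a ← 32.956655 − (+1.130e-03/-1.951e+00) = 32.957234
iter 4: u=1.348353  f(a)=+3.322e-08  f'(a)=-1.951e+00  a ← 32.957234 − (+3.322e-08/-1.951e+00) = 32.957234
iter 5: u=1.348353  f(a)=-1.421e-14  f'(a)=-1.951e+00  a ← 32.957234 − (-1.421e-14/-1.951e+00) = 32.957234
converged: |Δa| < 1e-12 after 5 iterations
sag = a·(cosh(S/(2a)) − 1) = 32.957234·(cosh(1.348353) − 1) = 34.782187
T_max/T_min = cosh(S/(2a)) = 2.055373

a=32.957 sag=34.782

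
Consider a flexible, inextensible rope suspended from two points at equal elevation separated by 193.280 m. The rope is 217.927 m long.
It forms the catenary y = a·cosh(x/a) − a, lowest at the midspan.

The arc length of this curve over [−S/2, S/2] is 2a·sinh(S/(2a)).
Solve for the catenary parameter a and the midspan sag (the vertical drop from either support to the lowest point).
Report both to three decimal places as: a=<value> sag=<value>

a=112.536 sag=44.108

seed: a₀ = √(S³/(24(L−S))) = √(193.280³/(24·24.647)) = 110.482304
iter 1: u=0.874710  f(a)=+9.603e-01  f'(a)=-4.813e-01  a ← 110.482304 − (+9.603e-01/-4.813e-01) = 112.477618
iter 2: u=0.859193  f(a)=+2.663e-02  f'(a)=-4.549e-01  a ← 112.477618 − (+2.663e-02/-4.549e-01) = 112.536161
iter 3: u=0.858746  f(a)=+2.178e-05  f'(a)=-4.542e-01  a ← 112.536161 − (+2.178e-05/-4.542e-01) = 112.536209
iter 4: u=0.858746  f(a)=+1.458e-11  f'(a)=-4.541e-01  a ← 112.536209 − (+1.458e-11/-4.541e-01) = 112.536209
converged: |Δa| < 1e-12 after 4 iterations
sag = a·(cosh(S/(2a)) − 1) = 112.536209·(cosh(0.858746) − 1) = 44.108110
T_max/T_min = cosh(S/(2a)) = 1.391946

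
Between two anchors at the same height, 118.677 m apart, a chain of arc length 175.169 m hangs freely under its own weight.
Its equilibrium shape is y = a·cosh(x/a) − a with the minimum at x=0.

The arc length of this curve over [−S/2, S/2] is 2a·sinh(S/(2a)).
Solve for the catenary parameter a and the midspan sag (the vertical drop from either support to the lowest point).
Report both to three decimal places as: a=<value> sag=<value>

seed: a₀ = √(S³/(24(L−S))) = √(118.677³/(24·56.492)) = 35.111610
iter 1: u=1.689997  f(a)=+8.638e+00  f'(a)=-4.236e+00  a ← 35.111610 − (+8.638e+00/-4.236e+00) = 37.150965
iter 2: u=1.597226  f(a)=+8.098e-01  f'(a)=-3.476e+00  a ← 37.150965 − (+8.098e-01/-3.476e+00) = 37.383947
iter 3: u=1.587272  f(a)=+8.742e-03  f'(a)=-3.401e+00  a ← 37.383947 − (+8.742e-03/-3.401e+00) = 37.386517
iter 4: u=1.587163  f(a)=+1.043e-06  f'(a)=-3.400e+00  a ← 37.386517 − (+1.043e-06/-3.400e+00) = 37.386517
iter 5: u=1.587163  f(a)=+0.000e+00  f'(a)=-3.400e+00  a ← 37.386517 − (+0.000e+00/-3.400e+00) = 37.386517
converged: |Δa| < 1e-12 after 5 iterations
sag = a·(cosh(S/(2a)) − 1) = 37.386517·(cosh(1.587163) − 1) = 57.843711
T_max/T_min = cosh(S/(2a)) = 2.547181

a=37.387 sag=57.844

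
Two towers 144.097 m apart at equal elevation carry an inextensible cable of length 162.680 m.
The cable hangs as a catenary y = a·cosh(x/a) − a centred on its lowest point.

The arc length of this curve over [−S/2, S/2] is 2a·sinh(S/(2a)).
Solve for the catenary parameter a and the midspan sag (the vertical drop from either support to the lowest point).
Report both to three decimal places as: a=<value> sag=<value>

seed: a₀ = √(S³/(24(L−S))) = √(144.097³/(24·18.583)) = 81.906595
iter 1: u=0.879642  f(a)=+7.323e-01  f'(a)=-4.899e-01  a ← 81.906595 − (+7.323e-01/-4.899e-01) = 83.401602
iter 2: u=0.863874  f(a)=+2.053e-02  f'(a)=-4.627e-01  a ← 83.401602 − (+2.053e-02/-4.627e-01) = 83.445972
iter 3: u=0.863415  f(a)=+1.717e-05  f'(a)=-4.620e-01  a ← 83.445972 − (+1.717e-05/-4.620e-01) = 83.446009
iter 4: u=0.863415  f(a)=+1.202e-11  f'(a)=-4.620e-01  a ← 83.446009 − (+1.202e-11/-4.620e-01) = 83.446009
converged: |Δa| < 1e-12 after 4 iterations
sag = a·(cosh(S/(2a)) − 1) = 83.446009·(cosh(0.863415) − 1) = 33.084811
T_max/T_min = cosh(S/(2a)) = 1.396482

a=83.446 sag=33.085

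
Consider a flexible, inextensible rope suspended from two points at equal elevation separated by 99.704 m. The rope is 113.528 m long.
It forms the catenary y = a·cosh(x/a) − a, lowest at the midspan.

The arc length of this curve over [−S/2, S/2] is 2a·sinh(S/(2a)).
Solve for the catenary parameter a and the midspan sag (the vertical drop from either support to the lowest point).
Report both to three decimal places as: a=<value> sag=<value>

a=55.759 sag=23.810

seed: a₀ = √(S³/(24(L−S))) = √(99.704³/(24·13.824)) = 54.657075
iter 1: u=0.912087  f(a)=+5.865e-01  f'(a)=-5.492e-01  a ← 54.657075 − (+5.865e-01/-5.492e-01) = 55.725060
iter 2: u=0.894606  f(a)=+1.763e-02  f'(a)=-5.166e-01  a ← 55.725060 − (+1.763e-02/-5.166e-01) = 55.759190
iter 3: u=0.894059  f(a)=+1.703e-05  f'(a)=-5.156e-01  a ← 55.759190 − (+1.703e-05/-5.156e-01) = 55.759223
iter 4: u=0.894058  f(a)=+1.590e-11  f'(a)=-5.156e-01  a ← 55.759223 − (+1.590e-11/-5.156e-01) = 55.759223
converged: |Δa| < 1e-12 after 4 iterations
sag = a·(cosh(S/(2a)) − 1) = 55.759223·(cosh(0.894058) − 1) = 23.809883
T_max/T_min = cosh(S/(2a)) = 1.427012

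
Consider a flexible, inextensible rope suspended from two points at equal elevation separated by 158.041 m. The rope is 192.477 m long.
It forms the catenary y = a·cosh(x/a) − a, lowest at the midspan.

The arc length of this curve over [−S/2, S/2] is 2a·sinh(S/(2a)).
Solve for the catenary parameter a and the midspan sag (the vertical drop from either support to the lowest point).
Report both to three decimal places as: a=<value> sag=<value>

a=71.264 sag=48.487

seed: a₀ = √(S³/(24(L−S))) = √(158.041³/(24·34.436)) = 69.110285
iter 1: u=1.143397  f(a)=+2.322e+00  f'(a)=-1.133e+00  a ← 69.110285 − (+2.322e+00/-1.133e+00) = 71.159906
iter 2: u=1.110464  f(a)=+1.073e-01  f'(a)=-1.031e+00  a ← 71.159906 − (+1.073e-01/-1.031e+00) = 71.264043
iter 3: u=1.108841  f(a)=+2.538e-04  f'(a)=-1.026e+00  a ← 71.264043 − (+2.538e-04/-1.026e+00) = 71.264291
iter 4: u=1.108837  f(a)=+1.426e-09  f'(a)=-1.026e+00  a ← 71.264291 − (+1.426e-09/-1.026e+00) = 71.264291
iter 5: u=1.108837  f(a)=+5.684e-14  f'(a)=-1.026e+00  a ← 71.264291 − (+5.684e-14/-1.026e+00) = 71.264291
converged: |Δa| < 1e-12 after 5 iterations
sag = a·(cosh(S/(2a)) − 1) = 71.264291·(cosh(1.108837) − 1) = 48.487319
T_max/T_min = cosh(S/(2a)) = 1.680387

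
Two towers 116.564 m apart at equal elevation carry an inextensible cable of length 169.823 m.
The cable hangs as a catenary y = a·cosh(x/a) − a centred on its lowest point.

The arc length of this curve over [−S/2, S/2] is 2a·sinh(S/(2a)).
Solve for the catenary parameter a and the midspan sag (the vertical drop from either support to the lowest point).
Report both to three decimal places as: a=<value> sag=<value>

a=37.397 sag=55.385

seed: a₀ = √(S³/(24(L−S))) = √(116.564³/(24·53.259)) = 35.200152
iter 1: u=1.655731  f(a)=+7.795e+00  f'(a)=-3.941e+00  a ← 35.200152 − (+7.795e+00/-3.941e+00) = 37.178128
iter 2: u=1.567642  f(a)=+7.053e-01  f'(a)=-3.257e+00  a ← 37.178128 − (+7.053e-01/-3.257e+00) = 37.394656
iter 3: u=1.558565  f(a)=+7.043e-03  f'(a)=-3.193e+00  a ← 37.394656 − (+7.043e-03/-3.193e+00) = 37.396861
iter 4: u=1.558473  f(a)=+7.177e-07  f'(a)=-3.192e+00  a ← 37.396861 − (+7.177e-07/-3.192e+00) = 37.396862
iter 5: u=1.558473  f(a)=+0.000e+00  f'(a)=-3.192e+00  a ← 37.396862 − (+0.000e+00/-3.192e+00) = 37.396862
converged: |Δa| < 1e-12 after 5 iterations
sag = a·(cosh(S/(2a)) − 1) = 37.396862·(cosh(1.558473) − 1) = 55.385077
T_max/T_min = cosh(S/(2a)) = 2.481009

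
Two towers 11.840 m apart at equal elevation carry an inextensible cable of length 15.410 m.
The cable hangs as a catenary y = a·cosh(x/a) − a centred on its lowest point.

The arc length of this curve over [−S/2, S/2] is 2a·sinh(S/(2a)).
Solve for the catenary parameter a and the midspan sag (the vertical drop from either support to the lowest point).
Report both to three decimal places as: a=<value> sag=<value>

a=4.588 sag=4.380

seed: a₀ = √(S³/(24(L−S))) = √(11.840³/(24·3.570)) = 4.401369
iter 1: u=1.345036  f(a)=+3.372e-01  f'(a)=-1.935e+00  a ← 4.401369 − (+3.372e-01/-1.935e+00) = 4.575601
iter 2: u=1.293819  f(a)=+2.106e-02  f'(a)=-1.700e+00  a ← 4.575601 − (+2.106e-02/-1.700e+00) = 4.587984
iter 3: u=1.290327  f(a)=+9.420e-05  f'(a)=-1.685e+00  a ← 4.587984 − (+9.420e-05/-1.685e+00) = 4.588040
iter 4: u=1.290311  f(a)=+1.904e-09  f'(a)=-1.685e+00  a ← 4.588040 − (+1.904e-09/-1.685e+00) = 4.588040
iter 5: u=1.290311  f(a)=-1.776e-15  f'(a)=-1.685e+00  a ← 4.588040 − (-1.776e-15/-1.685e+00) = 4.588040
converged: |Δa| < 1e-12 after 5 iterations
sag = a·(cosh(S/(2a)) − 1) = 4.588040·(cosh(1.290311) − 1) = 4.379520
T_max/T_min = cosh(S/(2a)) = 1.954552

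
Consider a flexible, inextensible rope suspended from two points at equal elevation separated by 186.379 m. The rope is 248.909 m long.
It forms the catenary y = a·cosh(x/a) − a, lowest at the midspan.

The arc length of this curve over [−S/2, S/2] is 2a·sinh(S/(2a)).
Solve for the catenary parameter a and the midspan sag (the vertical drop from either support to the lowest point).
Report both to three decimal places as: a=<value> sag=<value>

seed: a₀ = √(S³/(24(L−S))) = √(186.379³/(24·62.530)) = 65.681888
iter 1: u=1.418801  f(a)=+6.604e+00  f'(a)=-2.316e+00  a ← 65.681888 − (+6.604e+00/-2.316e+00) = 68.533407
iter 2: u=1.359768  f(a)=+4.544e-01  f'(a)=-2.007e+00  a ← 68.533407 − (+4.544e-01/-2.007e+00) = 68.759793
iter 3: u=1.355291  f(a)=+2.503e-03  f'(a)=-1.985e+00  a ← 68.759793 − (+2.503e-03/-1.985e+00) = 68.761054
iter 4: u=1.355266  f(a)=+7.686e-08  f'(a)=-1.985e+00  a ← 68.761054 − (+7.686e-08/-1.985e+00) = 68.761054
iter 5: u=1.355266  f(a)=+2.842e-14  f'(a)=-1.985e+00  a ← 68.761054 − (+2.842e-14/-1.985e+00) = 68.761054
converged: |Δa| < 1e-12 after 5 iterations
sag = a·(cosh(S/(2a)) − 1) = 68.761054·(cosh(1.355266) − 1) = 73.425461
T_max/T_min = cosh(S/(2a)) = 2.067835

a=68.761 sag=73.425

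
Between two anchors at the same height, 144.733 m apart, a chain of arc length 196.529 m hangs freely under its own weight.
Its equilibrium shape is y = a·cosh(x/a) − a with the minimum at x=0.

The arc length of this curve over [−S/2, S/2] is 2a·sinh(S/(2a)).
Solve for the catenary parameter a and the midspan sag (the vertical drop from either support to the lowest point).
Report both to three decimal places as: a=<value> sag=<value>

a=51.844 sag=59.258

seed: a₀ = √(S³/(24(L−S))) = √(144.733³/(24·51.796)) = 49.385291
iter 1: u=1.465345  f(a)=+5.854e+00  f'(a)=-2.584e+00  a ← 49.385291 − (+5.854e+00/-2.584e+00) = 51.650727
iter 2: u=1.401074  f(a)=+4.269e-01  f'(a)=-2.220e+00  a ← 51.650727 − (+4.269e-01/-2.220e+00) = 51.843055
iter 3: u=1.395876  f(a)=+2.665e-03  f'(a)=-2.192e+00  a ← 51.843055 − (+2.665e-03/-2.192e+00) = 51.844271
iter 4: u=1.395844  f(a)=+1.053e-07  f'(a)=-2.192e+00  a ← 51.844271 − (+1.053e-07/-2.192e+00) = 51.844271
iter 5: u=1.395844  f(a)=+0.000e+00  f'(a)=-2.192e+00  a ← 51.844271 − (+0.000e+00/-2.192e+00) = 51.844271
converged: |Δa| < 1e-12 after 5 iterations
sag = a·(cosh(S/(2a)) − 1) = 51.844271·(cosh(1.395844) − 1) = 59.258116
T_max/T_min = cosh(S/(2a)) = 2.143002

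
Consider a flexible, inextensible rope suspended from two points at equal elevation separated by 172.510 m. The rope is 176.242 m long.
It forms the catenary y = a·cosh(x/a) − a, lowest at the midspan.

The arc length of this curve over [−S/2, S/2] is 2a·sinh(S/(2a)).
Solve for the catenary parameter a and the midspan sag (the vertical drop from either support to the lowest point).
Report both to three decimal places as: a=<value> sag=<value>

a=240.185 sag=15.655

seed: a₀ = √(S³/(24(L−S))) = √(172.510³/(24·3.732)) = 239.411482
iter 1: u=0.360279  f(a)=+2.430e-02  f'(a)=-3.158e-02  a ← 239.411482 − (+2.430e-02/-3.158e-02) = 240.180753
iter 2: u=0.359125  f(a)=+1.176e-04  f'(a)=-3.128e-02  a ← 240.180753 − (+1.176e-04/-3.128e-02) = 240.184512
iter 3: u=0.359120  f(a)=+2.785e-09  f'(a)=-3.128e-02  a ← 240.184512 − (+2.785e-09/-3.128e-02) = 240.184513
iter 4: u=0.359120  f(a)=+0.000e+00  f'(a)=-3.128e-02  a ← 240.184513 − (+0.000e+00/-3.128e-02) = 240.184513
converged: |Δa| < 1e-12 after 4 iterations
sag = a·(cosh(S/(2a)) − 1) = 240.184513·(cosh(0.359120) − 1) = 15.655107
T_max/T_min = cosh(S/(2a)) = 1.065180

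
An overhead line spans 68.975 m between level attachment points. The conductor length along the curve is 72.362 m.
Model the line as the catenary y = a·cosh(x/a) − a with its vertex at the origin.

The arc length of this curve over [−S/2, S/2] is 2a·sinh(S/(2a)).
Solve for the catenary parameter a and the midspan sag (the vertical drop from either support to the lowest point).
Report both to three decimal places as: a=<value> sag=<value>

a=63.999 sag=9.519

seed: a₀ = √(S³/(24(L−S))) = √(68.975³/(24·3.387)) = 63.536655
iter 1: u=0.542797  f(a)=+5.025e-02  f'(a)=-1.098e-01  a ← 63.536655 − (+5.025e-02/-1.098e-01) = 63.994317
iter 2: u=0.538915  f(a)=+5.481e-04  f'(a)=-1.074e-01  a ← 63.994317 − (+5.481e-04/-1.074e-01) = 63.999420
iter 3: u=0.538872  f(a)=+6.681e-08  f'(a)=-1.074e-01  a ← 63.999420 − (+6.681e-08/-1.074e-01) = 63.999421
iter 4: u=0.538872  f(a)=+1.421e-14  f'(a)=-1.074e-01  a ← 63.999421 − (+1.421e-14/-1.074e-01) = 63.999421
converged: |Δa| < 1e-12 after 4 iterations
sag = a·(cosh(S/(2a)) − 1) = 63.999421·(cosh(0.538872) − 1) = 9.519221
T_max/T_min = cosh(S/(2a)) = 1.148739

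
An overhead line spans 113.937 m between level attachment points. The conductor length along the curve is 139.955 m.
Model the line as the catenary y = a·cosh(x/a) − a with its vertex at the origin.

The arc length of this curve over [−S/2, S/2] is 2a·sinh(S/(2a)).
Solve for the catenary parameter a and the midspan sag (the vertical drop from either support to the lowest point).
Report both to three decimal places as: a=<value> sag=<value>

seed: a₀ = √(S³/(24(L−S))) = √(113.937³/(24·26.018)) = 48.669243
iter 1: u=1.170524  f(a)=+1.842e+00  f'(a)=-1.223e+00  a ← 48.669243 − (+1.842e+00/-1.223e+00) = 50.175075
iter 2: u=1.135394  f(a)=+8.893e-02  f'(a)=-1.107e+00  a ← 50.175075 − (+8.893e-02/-1.107e+00) = 50.255372
iter 3: u=1.133580  f(a)=+2.306e-04  f'(a)=-1.102e+00  a ← 50.255372 − (+2.306e-04/-1.102e+00) = 50.255581
iter 4: u=1.133576  f(a)=+1.560e-09  f'(a)=-1.102e+00  a ← 50.255581 − (+1.560e-09/-1.102e+00) = 50.255581
iter 5: u=1.133576  f(a)=+2.842e-14  f'(a)=-1.102e+00  a ← 50.255581 − (+2.842e-14/-1.102e+00) = 50.255581
converged: |Δa| < 1e-12 after 5 iterations
sag = a·(cosh(S/(2a)) − 1) = 50.255581·(cosh(1.133576) − 1) = 35.898200
T_max/T_min = cosh(S/(2a)) = 1.714313

a=50.256 sag=35.898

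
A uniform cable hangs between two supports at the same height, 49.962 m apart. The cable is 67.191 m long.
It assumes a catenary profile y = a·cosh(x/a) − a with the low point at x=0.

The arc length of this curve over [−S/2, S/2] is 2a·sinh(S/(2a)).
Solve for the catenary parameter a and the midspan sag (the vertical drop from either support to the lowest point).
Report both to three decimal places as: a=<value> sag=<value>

seed: a₀ = √(S³/(24(L−S))) = √(49.962³/(24·17.229)) = 17.366970
iter 1: u=1.438420  f(a)=+1.873e+00  f'(a)=-2.426e+00  a ← 17.366970 − (+1.873e+00/-2.426e+00) = 18.138875
iter 2: u=1.377208  f(a)=+1.321e-01  f'(a)=-2.095e+00  a ← 18.138875 − (+1.321e-01/-2.095e+00) = 18.201930
iter 3: u=1.372437  f(a)=+7.675e-04  f'(a)=-2.071e+00  a ← 18.201930 − (+7.675e-04/-2.071e+00) = 18.202300
iter 4: u=1.372409  f(a)=+2.624e-08  f'(a)=-2.070e+00  a ← 18.202300 − (+2.624e-08/-2.070e+00) = 18.202300
iter 5: u=1.372409  f(a)=-1.421e-14  f'(a)=-2.070e+00  a ← 18.202300 − (-1.421e-14/-2.070e+00) = 18.202300
converged: |Δa| < 1e-12 after 5 iterations
sag = a·(cosh(S/(2a)) − 1) = 18.202300·(cosh(1.372409) − 1) = 20.007402
T_max/T_min = cosh(S/(2a)) = 2.099169

a=18.202 sag=20.007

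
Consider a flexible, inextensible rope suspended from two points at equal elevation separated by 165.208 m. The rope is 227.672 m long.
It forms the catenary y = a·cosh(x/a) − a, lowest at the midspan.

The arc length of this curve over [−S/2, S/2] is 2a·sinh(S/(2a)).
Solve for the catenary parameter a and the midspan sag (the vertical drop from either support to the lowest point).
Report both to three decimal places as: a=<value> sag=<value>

seed: a₀ = √(S³/(24(L−S))) = √(165.208³/(24·62.464)) = 54.843618
iter 1: u=1.506173  f(a)=+7.480e+00  f'(a)=-2.838e+00  a ← 54.843618 − (+7.480e+00/-2.838e+00) = 57.479036
iter 2: u=1.437115  f(a)=+5.730e-01  f'(a)=-2.419e+00  a ← 57.479036 − (+5.730e-01/-2.419e+00) = 57.715928
iter 3: u=1.431217  f(a)=+3.978e-03  f'(a)=-2.385e+00  a ← 57.715928 − (+3.978e-03/-2.385e+00) = 57.717596
iter 4: u=1.431175  f(a)=+1.947e-07  f'(a)=-2.385e+00  a ← 57.717596 − (+1.947e-07/-2.385e+00) = 57.717596
iter 5: u=1.431175  f(a)=+2.842e-14  f'(a)=-2.385e+00  a ← 57.717596 − (+2.842e-14/-2.385e+00) = 57.717596
converged: |Δa| < 1e-12 after 5 iterations
sag = a·(cosh(S/(2a)) − 1) = 57.717596·(cosh(1.431175) − 1) = 69.914515
T_max/T_min = cosh(S/(2a)) = 2.211321

a=57.718 sag=69.915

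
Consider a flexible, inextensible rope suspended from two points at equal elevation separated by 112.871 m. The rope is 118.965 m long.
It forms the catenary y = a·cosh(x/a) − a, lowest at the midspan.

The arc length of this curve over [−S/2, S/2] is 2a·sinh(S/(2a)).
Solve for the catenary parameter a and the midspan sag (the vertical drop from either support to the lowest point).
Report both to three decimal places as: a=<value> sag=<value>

seed: a₀ = √(S³/(24(L−S))) = √(112.871³/(24·6.094)) = 99.155478
iter 1: u=0.569162  f(a)=+9.947e-02  f'(a)=-1.269e-01  a ← 99.155478 − (+9.947e-02/-1.269e-01) = 99.939044
iter 2: u=0.564699  f(a)=+1.191e-03  f'(a)=-1.239e-01  a ← 99.939044 − (+1.191e-03/-1.239e-01) = 99.948659
iter 3: u=0.564645  f(a)=+1.755e-07  f'(a)=-1.239e-01  a ← 99.948659 − (+1.755e-07/-1.239e-01) = 99.948660
iter 4: u=0.564645  f(a)=+1.421e-14  f'(a)=-1.239e-01  a ← 99.948660 − (+1.421e-14/-1.239e-01) = 99.948660
converged: |Δa| < 1e-12 after 4 iterations
sag = a·(cosh(S/(2a)) − 1) = 99.948660·(cosh(0.564645) − 1) = 16.360851
T_max/T_min = cosh(S/(2a)) = 1.163693

a=99.949 sag=16.361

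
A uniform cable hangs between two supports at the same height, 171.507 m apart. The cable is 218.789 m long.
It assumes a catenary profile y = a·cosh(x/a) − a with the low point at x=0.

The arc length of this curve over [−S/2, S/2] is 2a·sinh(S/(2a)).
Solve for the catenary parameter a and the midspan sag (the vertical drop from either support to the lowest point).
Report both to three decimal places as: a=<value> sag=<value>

a=69.275 sag=60.209

seed: a₀ = √(S³/(24(L−S))) = √(171.507³/(24·47.282)) = 66.675954
iter 1: u=1.286123  f(a)=+4.068e+00  f'(a)=-1.667e+00  a ← 66.675954 − (+4.068e+00/-1.667e+00) = 69.116099
iter 2: u=1.240717  f(a)=+2.340e-01  f'(a)=-1.480e+00  a ← 69.116099 − (+2.340e-01/-1.480e+00) = 69.274157
iter 3: u=1.237886  f(a)=+8.786e-04  f'(a)=-1.469e+00  a ← 69.274157 − (+8.786e-04/-1.469e+00) = 69.274755
iter 4: u=1.237875  f(a)=+1.249e-08  f'(a)=-1.469e+00  a ← 69.274755 − (+1.249e-08/-1.469e+00) = 69.274755
iter 5: u=1.237875  f(a)=+2.842e-14  f'(a)=-1.469e+00  a ← 69.274755 − (+2.842e-14/-1.469e+00) = 69.274755
converged: |Δa| < 1e-12 after 5 iterations
sag = a·(cosh(S/(2a)) − 1) = 69.274755·(cosh(1.237875) − 1) = 60.209407
T_max/T_min = cosh(S/(2a)) = 1.869139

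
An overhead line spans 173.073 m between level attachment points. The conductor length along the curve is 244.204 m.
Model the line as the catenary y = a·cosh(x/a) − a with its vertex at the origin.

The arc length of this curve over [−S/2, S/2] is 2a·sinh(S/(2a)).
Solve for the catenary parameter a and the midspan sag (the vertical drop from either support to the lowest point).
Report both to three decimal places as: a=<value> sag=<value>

seed: a₀ = √(S³/(24(L−S))) = √(173.073³/(24·71.131)) = 55.107271
iter 1: u=1.570328  f(a)=+9.303e+00  f'(a)=-3.277e+00  a ← 55.107271 − (+9.303e+00/-3.277e+00) = 57.946341
iter 2: u=1.493390  f(a)=+7.673e-01  f'(a)=-2.757e+00  a ← 57.946341 − (+7.673e-01/-2.757e+00) = 58.224676
iter 3: u=1.486251  f(a)=+6.256e-03  f'(a)=-2.712e+00  a ← 58.224676 − (+6.256e-03/-2.712e+00) = 58.226983
iter 4: u=1.486192  f(a)=+4.234e-07  f'(a)=-2.712e+00  a ← 58.226983 − (+4.234e-07/-2.712e+00) = 58.226983
iter 5: u=1.486192  f(a)=+0.000e+00  f'(a)=-2.712e+00  a ← 58.226983 − (+0.000e+00/-2.712e+00) = 58.226983
converged: |Δa| < 1e-12 after 5 iterations
sag = a·(cosh(S/(2a)) − 1) = 58.226983·(cosh(1.486192) − 1) = 77.047848
T_max/T_min = cosh(S/(2a)) = 2.323233

a=58.227 sag=77.048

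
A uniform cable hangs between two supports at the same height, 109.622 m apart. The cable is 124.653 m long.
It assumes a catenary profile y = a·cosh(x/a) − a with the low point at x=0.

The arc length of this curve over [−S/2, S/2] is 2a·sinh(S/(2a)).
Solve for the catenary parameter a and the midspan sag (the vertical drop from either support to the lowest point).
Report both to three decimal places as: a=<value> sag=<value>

seed: a₀ = √(S³/(24(L−S))) = √(109.622³/(24·15.031)) = 60.429225
iter 1: u=0.907028  f(a)=+6.306e-01  f'(a)=-5.396e-01  a ← 60.429225 − (+6.306e-01/-5.396e-01) = 61.597728
iter 2: u=0.889822  f(a)=+1.875e-02  f'(a)=-5.080e-01  a ← 61.597728 − (+1.875e-02/-5.080e-01) = 61.634648
iter 3: u=0.889289  f(a)=+1.772e-05  f'(a)=-5.070e-01  a ← 61.634648 − (+1.772e-05/-5.070e-01) = 61.634683
iter 4: u=0.889288  f(a)=+1.585e-11  f'(a)=-5.070e-01  a ← 61.634683 − (+1.585e-11/-5.070e-01) = 61.634683
converged: |Δa| < 1e-12 after 4 iterations
sag = a·(cosh(S/(2a)) − 1) = 61.634683·(cosh(0.889288) − 1) = 26.020475
T_max/T_min = cosh(S/(2a)) = 1.422173

a=61.635 sag=26.020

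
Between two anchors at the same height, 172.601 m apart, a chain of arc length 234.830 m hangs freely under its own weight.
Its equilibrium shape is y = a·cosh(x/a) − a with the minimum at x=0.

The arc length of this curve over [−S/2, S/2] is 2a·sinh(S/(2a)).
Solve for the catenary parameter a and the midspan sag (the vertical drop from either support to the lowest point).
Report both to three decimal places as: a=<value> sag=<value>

a=61.618 sag=70.983

seed: a₀ = √(S³/(24(L−S))) = √(172.601³/(24·62.229)) = 58.676328
iter 1: u=1.470789  f(a)=+7.088e+00  f'(a)=-2.617e+00  a ← 58.676328 − (+7.088e+00/-2.617e+00) = 61.384958
iter 2: u=1.405890  f(a)=+5.204e-01  f'(a)=-2.245e+00  a ← 61.384958 − (+5.204e-01/-2.245e+00) = 61.616690
iter 3: u=1.400603  f(a)=+3.296e-03  f'(a)=-2.217e+00  a ← 61.616690 − (+3.296e-03/-2.217e+00) = 61.618177
iter 4: u=1.400569  f(a)=+1.340e-07  f'(a)=-2.217e+00  a ← 61.618177 − (+1.340e-07/-2.217e+00) = 61.618177
iter 5: u=1.400569  f(a)=-2.842e-14  f'(a)=-2.217e+00  a ← 61.618177 − (-2.842e-14/-2.217e+00) = 61.618177
converged: |Δa| < 1e-12 after 5 iterations
sag = a·(cosh(S/(2a)) − 1) = 61.618177·(cosh(1.400569) − 1) = 70.983037
T_max/T_min = cosh(S/(2a)) = 2.151982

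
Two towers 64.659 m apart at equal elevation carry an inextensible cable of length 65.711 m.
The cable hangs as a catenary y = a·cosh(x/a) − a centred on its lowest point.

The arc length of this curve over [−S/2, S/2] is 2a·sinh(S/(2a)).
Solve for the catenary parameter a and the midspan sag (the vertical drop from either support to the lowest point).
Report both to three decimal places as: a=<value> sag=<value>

seed: a₀ = √(S³/(24(L−S))) = √(64.659³/(24·1.052)) = 103.473701
iter 1: u=0.312442  f(a)=+5.147e-03  f'(a)=-2.053e-02  a ← 103.473701 − (+5.147e-03/-2.053e-02) = 103.724361
iter 2: u=0.311687  f(a)=+1.876e-05  f'(a)=-2.038e-02  a ← 103.724361 − (+1.876e-05/-2.038e-02) = 103.725281
iter 3: u=0.311684  f(a)=+2.514e-10  f'(a)=-2.038e-02  a ← 103.725281 − (+2.514e-10/-2.038e-02) = 103.725281
iter 4: u=0.311684  f(a)=-1.421e-14  f'(a)=-2.038e-02  a ← 103.725281 − (-1.421e-14/-2.038e-02) = 103.725281
converged: |Δa| < 1e-12 after 4 iterations
sag = a·(cosh(S/(2a)) − 1) = 103.725281·(cosh(0.311684) − 1) = 5.079212
T_max/T_min = cosh(S/(2a)) = 1.048968

a=103.725 sag=5.079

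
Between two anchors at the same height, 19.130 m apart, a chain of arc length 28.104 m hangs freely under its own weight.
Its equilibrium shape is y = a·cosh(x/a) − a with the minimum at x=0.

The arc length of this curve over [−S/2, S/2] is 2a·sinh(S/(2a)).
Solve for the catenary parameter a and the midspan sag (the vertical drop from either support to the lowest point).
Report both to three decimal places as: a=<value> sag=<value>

seed: a₀ = √(S³/(24(L−S))) = √(19.130³/(24·8.974)) = 5.701299
iter 1: u=1.677688  f(a)=+1.351e+00  f'(a)=-4.128e+00  a ← 5.701299 − (+1.351e+00/-4.128e+00) = 6.028567
iter 2: u=1.586613  f(a)=+1.251e-01  f'(a)=-3.396e+00  a ← 6.028567 − (+1.251e-01/-3.396e+00) = 6.065390
iter 3: u=1.576980  f(a)=+1.313e-03  f'(a)=-3.325e+00  a ← 6.065390 − (+1.313e-03/-3.325e+00) = 6.065785
iter 4: u=1.576878  f(a)=+1.481e-07  f'(a)=-3.324e+00  a ← 6.065785 − (+1.481e-07/-3.324e+00) = 6.065785
iter 5: u=1.576878  f(a)=+7.105e-15  f'(a)=-3.324e+00  a ← 6.065785 − (+7.105e-15/-3.324e+00) = 6.065785
converged: |Δa| < 1e-12 after 5 iterations
sag = a·(cosh(S/(2a)) − 1) = 6.065785·(cosh(1.576878) − 1) = 9.239523
T_max/T_min = cosh(S/(2a)) = 2.523220

a=6.066 sag=9.240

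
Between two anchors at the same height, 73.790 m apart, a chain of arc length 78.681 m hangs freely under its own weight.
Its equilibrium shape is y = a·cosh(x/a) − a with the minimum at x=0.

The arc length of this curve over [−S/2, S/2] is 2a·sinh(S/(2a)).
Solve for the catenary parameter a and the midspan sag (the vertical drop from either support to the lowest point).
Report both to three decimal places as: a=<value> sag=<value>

a=59.078 sag=11.900

seed: a₀ = √(S³/(24(L−S))) = √(73.790³/(24·4.891)) = 58.504842
iter 1: u=0.630632  f(a)=+9.818e-02  f'(a)=-1.739e-01  a ← 58.504842 − (+9.818e-02/-1.739e-01) = 59.069290
iter 2: u=0.624605  f(a)=+1.439e-03  f'(a)=-1.689e-01  a ← 59.069290 − (+1.439e-03/-1.689e-01) = 59.077811
iter 3: u=0.624515  f(a)=+3.193e-07  f'(a)=-1.688e-01  a ← 59.077811 − (+3.193e-07/-1.688e-01) = 59.077813
iter 4: u=0.624515  f(a)=+2.842e-14  f'(a)=-1.688e-01  a ← 59.077813 − (+2.842e-14/-1.688e-01) = 59.077813
converged: |Δa| < 1e-12 after 4 iterations
sag = a·(cosh(S/(2a)) − 1) = 59.077813·(cosh(0.624515) − 1) = 11.900091
T_max/T_min = cosh(S/(2a)) = 1.201431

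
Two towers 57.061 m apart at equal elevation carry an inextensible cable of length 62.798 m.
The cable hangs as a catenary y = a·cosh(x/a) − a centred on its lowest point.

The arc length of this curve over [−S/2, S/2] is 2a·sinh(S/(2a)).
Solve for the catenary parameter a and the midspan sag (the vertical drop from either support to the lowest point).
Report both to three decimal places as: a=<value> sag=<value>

seed: a₀ = √(S³/(24(L−S))) = √(57.061³/(24·5.737)) = 36.733391
iter 1: u=0.776691  f(a)=+1.755e-01  f'(a)=-3.316e-01  a ← 36.733391 − (+1.755e-01/-3.316e-01) = 37.262769
iter 2: u=0.765657  f(a)=+3.867e-03  f'(a)=-3.171e-01  a ← 37.262769 − (+3.867e-03/-3.171e-01) = 37.274962
iter 3: u=0.765407  f(a)=+1.970e-06  f'(a)=-3.168e-01  a ← 37.274962 − (+1.970e-06/-3.168e-01) = 37.274968
iter 4: u=0.765406  f(a)=+5.187e-13  f'(a)=-3.168e-01  a ← 37.274968 − (+5.187e-13/-3.168e-01) = 37.274968
converged: |Δa| < 1e-12 after 4 iterations
sag = a·(cosh(S/(2a)) − 1) = 37.274968·(cosh(0.765406) − 1) = 11.462291
T_max/T_min = cosh(S/(2a)) = 1.307506

a=37.275 sag=11.462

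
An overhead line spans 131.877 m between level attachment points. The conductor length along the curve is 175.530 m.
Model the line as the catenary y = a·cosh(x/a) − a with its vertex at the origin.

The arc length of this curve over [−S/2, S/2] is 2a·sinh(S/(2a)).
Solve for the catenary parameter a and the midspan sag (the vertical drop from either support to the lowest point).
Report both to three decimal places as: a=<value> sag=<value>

seed: a₀ = √(S³/(24(L−S))) = √(131.877³/(24·43.653)) = 46.788694
iter 1: u=1.409283  f(a)=+4.546e+00  f'(a)=-2.264e+00  a ← 46.788694 − (+4.546e+00/-2.264e+00) = 48.796640
iter 2: u=1.351292  f(a)=+3.090e-01  f'(a)=-1.966e+00  a ← 48.796640 − (+3.090e-01/-1.966e+00) = 48.953842
iter 3: u=1.346952  f(a)=+1.658e-03  f'(a)=-1.945e+00  a ← 48.953842 − (+1.658e-03/-1.945e+00) = 48.954695
iter 4: u=1.346929  f(a)=+4.831e-08  f'(a)=-1.944e+00  a ← 48.954695 − (+4.831e-08/-1.944e+00) = 48.954695
iter 5: u=1.346929  f(a)=+0.000e+00  f'(a)=-1.944e+00  a ← 48.954695 − (+0.000e+00/-1.944e+00) = 48.954695
converged: |Δa| < 1e-12 after 5 iterations
sag = a·(cosh(S/(2a)) − 1) = 48.954695·(cosh(1.346929) − 1) = 51.540367
T_max/T_min = cosh(S/(2a)) = 2.052818

a=48.955 sag=51.540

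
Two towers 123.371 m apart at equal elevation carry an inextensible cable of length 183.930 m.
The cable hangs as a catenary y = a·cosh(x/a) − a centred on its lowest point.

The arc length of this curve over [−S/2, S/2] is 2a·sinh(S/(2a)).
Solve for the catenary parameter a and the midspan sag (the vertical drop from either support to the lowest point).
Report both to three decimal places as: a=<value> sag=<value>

a=38.339 sag=61.298

seed: a₀ = √(S³/(24(L−S))) = √(123.371³/(24·60.559)) = 35.943855
iter 1: u=1.716163  f(a)=+9.570e+00  f'(a)=-4.472e+00  a ← 35.943855 − (+9.570e+00/-4.472e+00) = 38.083579
iter 2: u=1.619740  f(a)=+9.211e-01  f'(a)=-3.649e+00  a ← 38.083579 − (+9.211e-01/-3.649e+00) = 38.335980
iter 3: u=1.609076  f(a)=+1.054e-02  f'(a)=-3.566e+00  a ← 38.335980 − (+1.054e-02/-3.566e+00) = 38.338936
iter 4: u=1.608952  f(a)=+1.415e-06  f'(a)=-3.565e+00  a ← 38.338936 − (+1.415e-06/-3.565e+00) = 38.338936
iter 5: u=1.608952  f(a)=+2.842e-14  f'(a)=-3.565e+00  a ← 38.338936 − (+2.842e-14/-3.565e+00) = 38.338936
converged: |Δa| < 1e-12 after 5 iterations
sag = a·(cosh(S/(2a)) − 1) = 38.338936·(cosh(1.608952) − 1) = 61.297579
T_max/T_min = cosh(S/(2a)) = 2.598834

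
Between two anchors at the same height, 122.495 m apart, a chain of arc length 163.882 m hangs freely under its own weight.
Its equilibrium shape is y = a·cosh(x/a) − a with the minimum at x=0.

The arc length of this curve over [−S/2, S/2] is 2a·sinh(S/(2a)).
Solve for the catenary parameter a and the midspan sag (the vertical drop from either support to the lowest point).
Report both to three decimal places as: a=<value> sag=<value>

seed: a₀ = √(S³/(24(L−S))) = √(122.495³/(24·41.387)) = 43.016983
iter 1: u=1.423798  f(a)=+4.403e+00  f'(a)=-2.344e+00  a ← 43.016983 − (+4.403e+00/-2.344e+00) = 44.895817
iter 2: u=1.364214  f(a)=+3.049e-01  f'(a)=-2.029e+00  a ← 44.895817 − (+3.049e-01/-2.029e+00) = 45.046073
iter 3: u=1.359663  f(a)=+1.703e-03  f'(a)=-2.007e+00  a ← 45.046073 − (+1.703e-03/-2.007e+00) = 45.046922
iter 4: u=1.359638  f(a)=+5.374e-08  f'(a)=-2.007e+00  a ← 45.046922 − (+5.374e-08/-2.007e+00) = 45.046922
iter 5: u=1.359638  f(a)=+0.000e+00  f'(a)=-2.007e+00  a ← 45.046922 − (+0.000e+00/-2.007e+00) = 45.046922
converged: |Δa| < 1e-12 after 5 iterations
sag = a·(cosh(S/(2a)) − 1) = 45.046922·(cosh(1.359638) − 1) = 48.460044
T_max/T_min = cosh(S/(2a)) = 2.075768

a=45.047 sag=48.460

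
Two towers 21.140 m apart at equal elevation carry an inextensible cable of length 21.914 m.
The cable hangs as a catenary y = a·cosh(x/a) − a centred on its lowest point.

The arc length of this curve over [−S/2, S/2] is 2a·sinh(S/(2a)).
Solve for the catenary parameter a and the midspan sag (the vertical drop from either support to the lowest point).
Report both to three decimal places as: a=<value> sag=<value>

a=22.675 sag=2.509

seed: a₀ = √(S³/(24(L−S))) = √(21.140³/(24·0.774)) = 22.551808
iter 1: u=0.468699  f(a)=+8.546e-03  f'(a)=-7.016e-02  a ← 22.551808 − (+8.546e-03/-7.016e-02) = 22.673615
iter 2: u=0.466181  f(a)=+6.974e-05  f'(a)=-6.902e-02  a ← 22.673615 − (+6.974e-05/-6.902e-02) = 22.674625
iter 3: u=0.466160  f(a)=+4.728e-09  f'(a)=-6.901e-02  a ← 22.674625 − (+4.728e-09/-6.901e-02) = 22.674625
iter 4: u=0.466160  f(a)=+7.105e-15  f'(a)=-6.901e-02  a ← 22.674625 − (+7.105e-15/-6.901e-02) = 22.674625
converged: |Δa| < 1e-12 after 4 iterations
sag = a·(cosh(S/(2a)) − 1) = 22.674625·(cosh(0.466160) − 1) = 2.508593
T_max/T_min = cosh(S/(2a)) = 1.110634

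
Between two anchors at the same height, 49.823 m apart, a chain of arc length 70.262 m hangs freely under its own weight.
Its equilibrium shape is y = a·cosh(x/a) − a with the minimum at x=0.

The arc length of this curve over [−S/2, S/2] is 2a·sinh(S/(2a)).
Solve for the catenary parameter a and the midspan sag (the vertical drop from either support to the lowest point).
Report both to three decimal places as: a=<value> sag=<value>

seed: a₀ = √(S³/(24(L−S))) = √(49.823³/(24·20.439)) = 15.878496
iter 1: u=1.568883  f(a)=+2.668e+00  f'(a)=-3.266e+00  a ← 15.878496 − (+2.668e+00/-3.266e+00) = 16.695293
iter 2: u=1.492127  f(a)=+2.197e-01  f'(a)=-2.749e+00  a ← 16.695293 − (+2.197e-01/-2.749e+00) = 16.775216
iter 3: u=1.485018  f(a)=+1.785e-03  f'(a)=-2.704e+00  a ← 16.775216 − (+1.785e-03/-2.704e+00) = 16.775876
iter 4: u=1.484960  f(a)=+1.199e-07  f'(a)=-2.704e+00  a ← 16.775876 − (+1.199e-07/-2.704e+00) = 16.775876
iter 5: u=1.484960  f(a)=-1.421e-14  f'(a)=-2.704e+00  a ← 16.775876 − (-1.421e-14/-2.704e+00) = 16.775876
converged: |Δa| < 1e-12 after 5 iterations
sag = a·(cosh(S/(2a)) − 1) = 16.775876·(cosh(1.484960) − 1) = 22.155052
T_max/T_min = cosh(S/(2a)) = 2.320649

a=16.776 sag=22.155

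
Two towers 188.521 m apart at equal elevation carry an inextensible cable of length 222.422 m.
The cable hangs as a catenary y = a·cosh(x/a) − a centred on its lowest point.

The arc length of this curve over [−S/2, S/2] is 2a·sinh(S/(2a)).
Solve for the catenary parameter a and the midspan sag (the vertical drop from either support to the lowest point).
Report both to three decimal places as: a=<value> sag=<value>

seed: a₀ = √(S³/(24(L−S))) = √(188.521³/(24·33.901)) = 90.746049
iter 1: u=1.038728  f(a)=+1.877e+00  f'(a)=-8.309e-01  a ← 90.746049 − (+1.877e+00/-8.309e-01) = 93.004412
iter 2: u=1.013506  f(a)=+7.234e-02  f'(a)=-7.680e-01  a ← 93.004412 − (+7.234e-02/-7.680e-01) = 93.098600
iter 3: u=1.012480  f(a)=+1.170e-04  f'(a)=-7.655e-01  a ← 93.098600 − (+1.170e-04/-7.655e-01) = 93.098753
iter 4: u=1.012479  f(a)=+3.074e-10  f'(a)=-7.655e-01  a ← 93.098753 − (+3.074e-10/-7.655e-01) = 93.098753
iter 5: u=1.012479  f(a)=+0.000e+00  f'(a)=-7.655e-01  a ← 93.098753 − (+0.000e+00/-7.655e-01) = 93.098753
converged: |Δa| < 1e-12 after 5 iterations
sag = a·(cosh(S/(2a)) − 1) = 93.098753·(cosh(1.012479) − 1) = 51.936637
T_max/T_min = cosh(S/(2a)) = 1.557866

a=93.099 sag=51.937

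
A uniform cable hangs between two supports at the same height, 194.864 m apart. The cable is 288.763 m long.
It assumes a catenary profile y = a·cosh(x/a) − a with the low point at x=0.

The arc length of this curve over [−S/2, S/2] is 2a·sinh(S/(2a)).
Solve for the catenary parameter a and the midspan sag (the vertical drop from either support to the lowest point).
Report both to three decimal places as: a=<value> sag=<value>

seed: a₀ = √(S³/(24(L−S))) = √(194.864³/(24·93.899)) = 57.300883
iter 1: u=1.700358  f(a)=+1.455e+01  f'(a)=-4.328e+00  a ← 57.300883 − (+1.455e+01/-4.328e+00) = 60.661858
iter 2: u=1.606149  f(a)=+1.378e+00  f'(a)=-3.544e+00  a ← 60.661858 − (+1.378e+00/-3.544e+00) = 61.050747
iter 3: u=1.595918  f(a)=+1.523e-02  f'(a)=-3.466e+00  a ← 61.050747 − (+1.523e-02/-3.466e+00) = 61.055140
iter 4: u=1.595803  f(a)=+1.904e-06  f'(a)=-3.465e+00  a ← 61.055140 − (+1.904e-06/-3.465e+00) = 61.055141
iter 5: u=1.595803  f(a)=+0.000e+00  f'(a)=-3.465e+00  a ← 61.055141 − (+0.000e+00/-3.465e+00) = 61.055141
converged: |Δa| < 1e-12 after 5 iterations
sag = a·(cosh(S/(2a)) − 1) = 61.055141·(cosh(1.595803) − 1) = 95.705019
T_max/T_min = cosh(S/(2a)) = 2.567518

a=61.055 sag=95.705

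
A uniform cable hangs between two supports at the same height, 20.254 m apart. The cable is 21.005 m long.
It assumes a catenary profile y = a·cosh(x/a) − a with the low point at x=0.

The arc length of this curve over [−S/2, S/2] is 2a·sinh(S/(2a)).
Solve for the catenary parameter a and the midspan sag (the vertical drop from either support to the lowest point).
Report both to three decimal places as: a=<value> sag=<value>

seed: a₀ = √(S³/(24(L−S))) = √(20.254³/(24·0.751)) = 21.470424
iter 1: u=0.471672  f(a)=+8.398e-03  f'(a)=-7.153e-02  a ← 21.470424 − (+8.398e-03/-7.153e-02) = 21.587841
iter 2: u=0.469107  f(a)=+6.939e-05  f'(a)=-7.035e-02  a ← 21.587841 − (+6.939e-05/-7.035e-02) = 21.588827
iter 3: u=0.469085  f(a)=+4.825e-09  f'(a)=-7.034e-02  a ← 21.588827 − (+4.825e-09/-7.034e-02) = 21.588827
iter 4: u=0.469085  f(a)=+0.000e+00  f'(a)=-7.034e-02  a ← 21.588827 − (+0.000e+00/-7.034e-02) = 21.588827
converged: |Δa| < 1e-12 after 4 iterations
sag = a·(cosh(S/(2a)) − 1) = 21.588827·(cosh(0.469085) − 1) = 2.419087
T_max/T_min = cosh(S/(2a)) = 1.112053

a=21.589 sag=2.419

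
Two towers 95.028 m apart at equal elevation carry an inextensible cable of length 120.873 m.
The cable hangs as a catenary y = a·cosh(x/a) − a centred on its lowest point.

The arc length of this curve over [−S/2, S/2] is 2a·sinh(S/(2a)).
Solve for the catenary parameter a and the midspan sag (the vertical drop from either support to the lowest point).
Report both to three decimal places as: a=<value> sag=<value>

seed: a₀ = √(S³/(24(L−S))) = √(95.028³/(24·25.845)) = 37.194908
iter 1: u=1.277433  f(a)=+2.193e+00  f'(a)=-1.630e+00  a ← 37.194908 − (+2.193e+00/-1.630e+00) = 38.539946
iter 2: u=1.232851  f(a)=+1.245e-01  f'(a)=-1.450e+00  a ← 38.539946 − (+1.245e-01/-1.450e+00) = 38.625856
iter 3: u=1.230109  f(a)=+4.554e-04  f'(a)=-1.439e+00  a ← 38.625856 − (+4.554e-04/-1.439e+00) = 38.626172
iter 4: u=1.230099  f(a)=+6.138e-09  f'(a)=-1.439e+00  a ← 38.626172 − (+6.138e-09/-1.439e+00) = 38.626172
iter 5: u=1.230099  f(a)=+1.421e-14  f'(a)=-1.439e+00  a ← 38.626172 − (+1.421e-14/-1.439e+00) = 38.626172
converged: |Δa| < 1e-12 after 5 iterations
sag = a·(cosh(S/(2a)) − 1) = 38.626172·(cosh(1.230099) − 1) = 33.099358
T_max/T_min = cosh(S/(2a)) = 1.856915

a=38.626 sag=33.099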